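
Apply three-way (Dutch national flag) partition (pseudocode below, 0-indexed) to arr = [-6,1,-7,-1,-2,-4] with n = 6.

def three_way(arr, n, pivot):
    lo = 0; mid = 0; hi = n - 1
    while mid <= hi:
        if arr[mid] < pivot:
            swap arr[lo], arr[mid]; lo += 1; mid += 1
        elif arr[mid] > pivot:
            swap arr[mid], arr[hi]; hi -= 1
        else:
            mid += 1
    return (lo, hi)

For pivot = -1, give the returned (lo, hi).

pivot = -1; lo=0, mid=0, hi=5
arr[mid]=-6<-1: swap arr[0],arr[0]; lo=1,mid=1 → [-6,1,-7,-1,-2,-4]
arr[mid]=1>-1: swap arr[1],arr[5]; hi=4 → [-6,-4,-7,-1,-2,1]
arr[mid]=-4<-1: swap arr[1],arr[1]; lo=2,mid=2 → [-6,-4,-7,-1,-2,1]
arr[mid]=-7<-1: swap arr[2],arr[2]; lo=3,mid=3 → [-6,-4,-7,-1,-2,1]
arr[mid]=-1=-1: mid=4
arr[mid]=-2<-1: swap arr[3],arr[4]; lo=4,mid=5 → [-6,-4,-7,-2,-1,1]
end: lo=4, hi=4; arr = [-6,-4,-7,-2,-1,1]

(4, 4)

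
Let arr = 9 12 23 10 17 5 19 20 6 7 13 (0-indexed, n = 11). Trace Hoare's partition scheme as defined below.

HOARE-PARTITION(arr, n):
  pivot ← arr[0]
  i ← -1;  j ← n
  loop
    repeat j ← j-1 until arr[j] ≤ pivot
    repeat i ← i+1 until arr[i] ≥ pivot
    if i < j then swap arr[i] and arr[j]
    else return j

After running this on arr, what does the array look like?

7 6 5 10 17 23 19 20 12 9 13

pivot=9
j stops at 9 (7), i stops at 0 (9); swap ⇒ 7 12 23 10 17 5 19 20 6 9 13
j stops at 8 (6), i stops at 1 (12); swap ⇒ 7 6 23 10 17 5 19 20 12 9 13
j stops at 5 (5), i stops at 2 (23); swap ⇒ 7 6 5 10 17 23 19 20 12 9 13
j stops at 2, i stops at 3; i≥j ⇒ return 2. arr=7 6 5 10 17 23 19 20 12 9 13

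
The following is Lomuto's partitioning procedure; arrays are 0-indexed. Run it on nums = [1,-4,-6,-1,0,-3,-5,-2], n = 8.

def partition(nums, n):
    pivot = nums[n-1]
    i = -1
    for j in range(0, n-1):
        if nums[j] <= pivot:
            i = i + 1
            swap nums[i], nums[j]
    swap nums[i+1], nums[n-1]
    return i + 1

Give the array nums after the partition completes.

pivot=-2, i=-1
j=0: 1>-2, skip
j=1: -4≤-2, i=0, swap(0,1) ⇒ [-4,1,-6,-1,0,-3,-5,-2]
j=2: -6≤-2, i=1, swap(1,2) ⇒ [-4,-6,1,-1,0,-3,-5,-2]
j=3: -1>-2, skip
j=4: 0>-2, skip
j=5: -3≤-2, i=2, swap(2,5) ⇒ [-4,-6,-3,-1,0,1,-5,-2]
j=6: -5≤-2, i=3, swap(3,6) ⇒ [-4,-6,-3,-5,0,1,-1,-2]
swap(4,7) ⇒ [-4,-6,-3,-5,-2,1,-1,0]; return 4

[-4,-6,-3,-5,-2,1,-1,0]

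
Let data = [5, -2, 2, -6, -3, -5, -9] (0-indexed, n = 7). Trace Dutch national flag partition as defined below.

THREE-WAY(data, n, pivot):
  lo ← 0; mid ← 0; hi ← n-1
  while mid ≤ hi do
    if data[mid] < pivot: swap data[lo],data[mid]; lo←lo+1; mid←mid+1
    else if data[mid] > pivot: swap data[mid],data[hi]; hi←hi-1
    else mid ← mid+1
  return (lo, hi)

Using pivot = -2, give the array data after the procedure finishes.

pivot = -2; lo=0, mid=0, hi=6
data[mid]=5>-2: swap data[0],data[6]; hi=5 → [-9, -2, 2, -6, -3, -5, 5]
data[mid]=-9<-2: swap data[0],data[0]; lo=1,mid=1 → [-9, -2, 2, -6, -3, -5, 5]
data[mid]=-2=-2: mid=2
data[mid]=2>-2: swap data[2],data[5]; hi=4 → [-9, -2, -5, -6, -3, 2, 5]
data[mid]=-5<-2: swap data[1],data[2]; lo=2,mid=3 → [-9, -5, -2, -6, -3, 2, 5]
data[mid]=-6<-2: swap data[2],data[3]; lo=3,mid=4 → [-9, -5, -6, -2, -3, 2, 5]
data[mid]=-3<-2: swap data[3],data[4]; lo=4,mid=5 → [-9, -5, -6, -3, -2, 2, 5]
end: lo=4, hi=4; data = [-9, -5, -6, -3, -2, 2, 5]

[-9, -5, -6, -3, -2, 2, 5]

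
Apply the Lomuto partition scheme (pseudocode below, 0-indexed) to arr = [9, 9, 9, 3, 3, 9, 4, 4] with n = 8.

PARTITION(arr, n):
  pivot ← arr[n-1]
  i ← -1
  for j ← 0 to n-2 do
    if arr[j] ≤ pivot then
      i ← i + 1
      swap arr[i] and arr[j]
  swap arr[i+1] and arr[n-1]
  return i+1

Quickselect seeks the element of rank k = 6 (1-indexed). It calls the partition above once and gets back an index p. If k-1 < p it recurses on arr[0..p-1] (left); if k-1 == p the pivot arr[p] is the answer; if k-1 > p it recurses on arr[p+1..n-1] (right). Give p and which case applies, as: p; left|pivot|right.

3; right

pivot = arr[7] = 4; i = -1
j=0: arr[0]=9 > 4 → no swap
j=1: arr[1]=9 > 4 → no swap
j=2: arr[2]=9 > 4 → no swap
j=3: arr[3]=3 ≤ 4 → i=0, swap arr[0],arr[3] → [3, 9, 9, 9, 3, 9, 4, 4]
j=4: arr[4]=3 ≤ 4 → i=1, swap arr[1],arr[4] → [3, 3, 9, 9, 9, 9, 4, 4]
j=5: arr[5]=9 > 4 → no swap
j=6: arr[6]=4 ≤ 4 → i=2, swap arr[2],arr[6] → [3, 3, 4, 9, 9, 9, 9, 4]
final swap arr[3],arr[7] → [3, 3, 4, 4, 9, 9, 9, 9]; return 3
p = 3; k-1 = 5 > 3 ⇒ right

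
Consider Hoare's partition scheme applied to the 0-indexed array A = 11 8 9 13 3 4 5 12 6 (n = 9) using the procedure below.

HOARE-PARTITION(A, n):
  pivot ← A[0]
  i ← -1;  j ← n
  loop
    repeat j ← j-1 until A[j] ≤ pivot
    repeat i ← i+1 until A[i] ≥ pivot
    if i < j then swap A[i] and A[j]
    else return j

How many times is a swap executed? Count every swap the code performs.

2

pivot = A[0] = 11; i = -1, j = 9
j→8 (A[8]=6≤11), i→0 (A[0]=11≥11); i<j, swap → 6 8 9 13 3 4 5 12 11
j→6 (A[6]=5≤11), i→3 (A[3]=13≥11); i<j, swap → 6 8 9 5 3 4 13 12 11
j→5, i→6; i≥j, return j=5. A = 6 8 9 5 3 4 13 12 11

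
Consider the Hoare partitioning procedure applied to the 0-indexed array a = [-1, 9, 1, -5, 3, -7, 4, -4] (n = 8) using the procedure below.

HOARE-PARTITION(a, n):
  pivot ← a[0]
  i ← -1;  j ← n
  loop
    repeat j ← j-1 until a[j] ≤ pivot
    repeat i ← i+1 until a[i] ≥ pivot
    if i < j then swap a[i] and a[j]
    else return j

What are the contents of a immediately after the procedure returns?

pivot=-1
j stops at 7 (-4), i stops at 0 (-1); swap ⇒ [-4, 9, 1, -5, 3, -7, 4, -1]
j stops at 5 (-7), i stops at 1 (9); swap ⇒ [-4, -7, 1, -5, 3, 9, 4, -1]
j stops at 3 (-5), i stops at 2 (1); swap ⇒ [-4, -7, -5, 1, 3, 9, 4, -1]
j stops at 2, i stops at 3; i≥j ⇒ return 2. a=[-4, -7, -5, 1, 3, 9, 4, -1]

[-4, -7, -5, 1, 3, 9, 4, -1]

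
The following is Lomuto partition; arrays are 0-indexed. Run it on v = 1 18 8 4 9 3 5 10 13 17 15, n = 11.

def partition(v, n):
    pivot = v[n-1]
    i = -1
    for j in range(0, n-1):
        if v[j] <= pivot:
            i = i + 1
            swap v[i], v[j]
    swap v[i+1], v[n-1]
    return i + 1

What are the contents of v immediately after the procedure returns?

pivot = v[10] = 15; i = -1
j=0: v[0]=1 ≤ 15 → i=0, swap v[0],v[0] (no change) → 1 18 8 4 9 3 5 10 13 17 15
j=1: v[1]=18 > 15 → no swap
j=2: v[2]=8 ≤ 15 → i=1, swap v[1],v[2] → 1 8 18 4 9 3 5 10 13 17 15
j=3: v[3]=4 ≤ 15 → i=2, swap v[2],v[3] → 1 8 4 18 9 3 5 10 13 17 15
j=4: v[4]=9 ≤ 15 → i=3, swap v[3],v[4] → 1 8 4 9 18 3 5 10 13 17 15
j=5: v[5]=3 ≤ 15 → i=4, swap v[4],v[5] → 1 8 4 9 3 18 5 10 13 17 15
j=6: v[6]=5 ≤ 15 → i=5, swap v[5],v[6] → 1 8 4 9 3 5 18 10 13 17 15
j=7: v[7]=10 ≤ 15 → i=6, swap v[6],v[7] → 1 8 4 9 3 5 10 18 13 17 15
j=8: v[8]=13 ≤ 15 → i=7, swap v[7],v[8] → 1 8 4 9 3 5 10 13 18 17 15
j=9: v[9]=17 > 15 → no swap
final swap v[8],v[10] → 1 8 4 9 3 5 10 13 15 17 18; return 8

1 8 4 9 3 5 10 13 15 17 18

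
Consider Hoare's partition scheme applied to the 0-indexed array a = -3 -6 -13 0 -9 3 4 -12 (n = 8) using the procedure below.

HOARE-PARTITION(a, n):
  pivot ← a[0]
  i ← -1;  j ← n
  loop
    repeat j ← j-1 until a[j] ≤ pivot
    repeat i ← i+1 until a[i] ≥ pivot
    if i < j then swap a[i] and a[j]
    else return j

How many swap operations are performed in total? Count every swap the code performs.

pivot=-3
j stops at 7 (-12), i stops at 0 (-3); swap ⇒ -12 -6 -13 0 -9 3 4 -3
j stops at 4 (-9), i stops at 3 (0); swap ⇒ -12 -6 -13 -9 0 3 4 -3
j stops at 3, i stops at 4; i≥j ⇒ return 3. a=-12 -6 -13 -9 0 3 4 -3

2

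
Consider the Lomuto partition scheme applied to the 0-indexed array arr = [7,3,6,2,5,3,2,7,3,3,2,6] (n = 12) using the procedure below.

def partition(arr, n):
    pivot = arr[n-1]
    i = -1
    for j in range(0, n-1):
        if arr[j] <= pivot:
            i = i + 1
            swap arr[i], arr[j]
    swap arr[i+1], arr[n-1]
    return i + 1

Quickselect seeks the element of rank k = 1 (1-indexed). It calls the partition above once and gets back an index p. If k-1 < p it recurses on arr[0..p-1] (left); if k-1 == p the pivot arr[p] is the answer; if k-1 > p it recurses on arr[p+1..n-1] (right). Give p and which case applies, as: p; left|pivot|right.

9; left

pivot=6, i=-1
j=0: 7>6, skip
j=1: 3≤6, i=0, swap(0,1) ⇒ [3,7,6,2,5,3,2,7,3,3,2,6]
j=2: 6≤6, i=1, swap(1,2) ⇒ [3,6,7,2,5,3,2,7,3,3,2,6]
j=3: 2≤6, i=2, swap(2,3) ⇒ [3,6,2,7,5,3,2,7,3,3,2,6]
j=4: 5≤6, i=3, swap(3,4) ⇒ [3,6,2,5,7,3,2,7,3,3,2,6]
j=5: 3≤6, i=4, swap(4,5) ⇒ [3,6,2,5,3,7,2,7,3,3,2,6]
j=6: 2≤6, i=5, swap(5,6) ⇒ [3,6,2,5,3,2,7,7,3,3,2,6]
j=7: 7>6, skip
j=8: 3≤6, i=6, swap(6,8) ⇒ [3,6,2,5,3,2,3,7,7,3,2,6]
j=9: 3≤6, i=7, swap(7,9) ⇒ [3,6,2,5,3,2,3,3,7,7,2,6]
j=10: 2≤6, i=8, swap(8,10) ⇒ [3,6,2,5,3,2,3,3,2,7,7,6]
swap(9,11) ⇒ [3,6,2,5,3,2,3,3,2,6,7,7]; return 9
p = 9; k-1 = 0 < 9 ⇒ left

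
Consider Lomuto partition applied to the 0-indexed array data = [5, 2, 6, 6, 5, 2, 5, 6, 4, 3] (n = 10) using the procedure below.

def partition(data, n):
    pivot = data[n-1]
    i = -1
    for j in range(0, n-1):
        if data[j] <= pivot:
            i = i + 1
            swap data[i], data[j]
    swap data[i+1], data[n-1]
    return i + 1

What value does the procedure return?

2

pivot=3, i=-1
j=0: 5>3, skip
j=1: 2≤3, i=0, swap(0,1) ⇒ [2, 5, 6, 6, 5, 2, 5, 6, 4, 3]
j=2: 6>3, skip
j=3: 6>3, skip
j=4: 5>3, skip
j=5: 2≤3, i=1, swap(1,5) ⇒ [2, 2, 6, 6, 5, 5, 5, 6, 4, 3]
j=6: 5>3, skip
j=7: 6>3, skip
j=8: 4>3, skip
swap(2,9) ⇒ [2, 2, 3, 6, 5, 5, 5, 6, 4, 6]; return 2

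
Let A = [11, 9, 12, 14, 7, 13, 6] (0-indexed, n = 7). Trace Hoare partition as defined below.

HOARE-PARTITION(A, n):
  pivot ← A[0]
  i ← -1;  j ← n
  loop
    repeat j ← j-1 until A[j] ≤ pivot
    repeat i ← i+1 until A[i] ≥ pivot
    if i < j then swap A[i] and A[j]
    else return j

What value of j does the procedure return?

2

pivot = A[0] = 11; i = -1, j = 7
j→6 (A[6]=6≤11), i→0 (A[0]=11≥11); i<j, swap → [6, 9, 12, 14, 7, 13, 11]
j→4 (A[4]=7≤11), i→2 (A[2]=12≥11); i<j, swap → [6, 9, 7, 14, 12, 13, 11]
j→2, i→3; i≥j, return j=2. A = [6, 9, 7, 14, 12, 13, 11]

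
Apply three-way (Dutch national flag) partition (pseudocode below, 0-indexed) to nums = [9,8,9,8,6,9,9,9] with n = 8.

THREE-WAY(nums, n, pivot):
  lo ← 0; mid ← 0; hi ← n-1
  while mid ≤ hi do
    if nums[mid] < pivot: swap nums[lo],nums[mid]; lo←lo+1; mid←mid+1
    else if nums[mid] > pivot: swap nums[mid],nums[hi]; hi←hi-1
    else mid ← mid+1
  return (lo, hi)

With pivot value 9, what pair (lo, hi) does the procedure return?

lo=0 mid=0 hi=7
9=9: mid=1
8<9: swap(0,1), lo=1 mid=2 ⇒ [8,9,9,8,6,9,9,9]
9=9: mid=3
8<9: swap(1,3), lo=2 mid=4 ⇒ [8,8,9,9,6,9,9,9]
6<9: swap(2,4), lo=3 mid=5 ⇒ [8,8,6,9,9,9,9,9]
9=9: mid=6
9=9: mid=7
9=9: mid=8
done. lo=3 hi=7; nums=[8,8,6,9,9,9,9,9]

(3, 7)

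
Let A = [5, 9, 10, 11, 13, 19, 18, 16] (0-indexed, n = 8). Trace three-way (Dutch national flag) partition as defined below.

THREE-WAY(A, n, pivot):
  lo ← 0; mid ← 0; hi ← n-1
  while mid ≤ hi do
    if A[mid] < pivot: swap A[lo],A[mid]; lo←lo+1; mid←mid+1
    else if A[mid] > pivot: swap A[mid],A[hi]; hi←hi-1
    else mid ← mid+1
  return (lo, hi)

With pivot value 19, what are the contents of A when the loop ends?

pivot = 19; lo=0, mid=0, hi=7
A[mid]=5<19: swap A[0],A[0]; lo=1,mid=1 → [5, 9, 10, 11, 13, 19, 18, 16]
A[mid]=9<19: swap A[1],A[1]; lo=2,mid=2 → [5, 9, 10, 11, 13, 19, 18, 16]
A[mid]=10<19: swap A[2],A[2]; lo=3,mid=3 → [5, 9, 10, 11, 13, 19, 18, 16]
A[mid]=11<19: swap A[3],A[3]; lo=4,mid=4 → [5, 9, 10, 11, 13, 19, 18, 16]
A[mid]=13<19: swap A[4],A[4]; lo=5,mid=5 → [5, 9, 10, 11, 13, 19, 18, 16]
A[mid]=19=19: mid=6
A[mid]=18<19: swap A[5],A[6]; lo=6,mid=7 → [5, 9, 10, 11, 13, 18, 19, 16]
A[mid]=16<19: swap A[6],A[7]; lo=7,mid=8 → [5, 9, 10, 11, 13, 18, 16, 19]
end: lo=7, hi=7; A = [5, 9, 10, 11, 13, 18, 16, 19]

[5, 9, 10, 11, 13, 18, 16, 19]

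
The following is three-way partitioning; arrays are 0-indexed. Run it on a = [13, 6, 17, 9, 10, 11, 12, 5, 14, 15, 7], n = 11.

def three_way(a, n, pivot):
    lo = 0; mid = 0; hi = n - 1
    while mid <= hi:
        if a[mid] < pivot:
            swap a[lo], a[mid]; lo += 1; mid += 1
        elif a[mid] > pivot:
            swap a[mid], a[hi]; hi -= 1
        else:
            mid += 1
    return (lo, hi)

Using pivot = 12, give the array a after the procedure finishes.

pivot = 12; lo=0, mid=0, hi=10
a[mid]=13>12: swap a[0],a[10]; hi=9 → [7, 6, 17, 9, 10, 11, 12, 5, 14, 15, 13]
a[mid]=7<12: swap a[0],a[0]; lo=1,mid=1 → [7, 6, 17, 9, 10, 11, 12, 5, 14, 15, 13]
a[mid]=6<12: swap a[1],a[1]; lo=2,mid=2 → [7, 6, 17, 9, 10, 11, 12, 5, 14, 15, 13]
a[mid]=17>12: swap a[2],a[9]; hi=8 → [7, 6, 15, 9, 10, 11, 12, 5, 14, 17, 13]
a[mid]=15>12: swap a[2],a[8]; hi=7 → [7, 6, 14, 9, 10, 11, 12, 5, 15, 17, 13]
a[mid]=14>12: swap a[2],a[7]; hi=6 → [7, 6, 5, 9, 10, 11, 12, 14, 15, 17, 13]
a[mid]=5<12: swap a[2],a[2]; lo=3,mid=3 → [7, 6, 5, 9, 10, 11, 12, 14, 15, 17, 13]
a[mid]=9<12: swap a[3],a[3]; lo=4,mid=4 → [7, 6, 5, 9, 10, 11, 12, 14, 15, 17, 13]
a[mid]=10<12: swap a[4],a[4]; lo=5,mid=5 → [7, 6, 5, 9, 10, 11, 12, 14, 15, 17, 13]
a[mid]=11<12: swap a[5],a[5]; lo=6,mid=6 → [7, 6, 5, 9, 10, 11, 12, 14, 15, 17, 13]
a[mid]=12=12: mid=7
end: lo=6, hi=6; a = [7, 6, 5, 9, 10, 11, 12, 14, 15, 17, 13]

[7, 6, 5, 9, 10, 11, 12, 14, 15, 17, 13]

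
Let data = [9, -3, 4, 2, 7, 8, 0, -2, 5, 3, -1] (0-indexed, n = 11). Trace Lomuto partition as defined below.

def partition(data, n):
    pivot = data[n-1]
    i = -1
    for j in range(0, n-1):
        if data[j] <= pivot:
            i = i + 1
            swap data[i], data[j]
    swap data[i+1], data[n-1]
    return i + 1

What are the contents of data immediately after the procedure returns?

[-3, -2, -1, 2, 7, 8, 0, 9, 5, 3, 4]

pivot = data[10] = -1; i = -1
j=0: data[0]=9 > -1 → no swap
j=1: data[1]=-3 ≤ -1 → i=0, swap data[0],data[1] → [-3, 9, 4, 2, 7, 8, 0, -2, 5, 3, -1]
j=2: data[2]=4 > -1 → no swap
j=3: data[3]=2 > -1 → no swap
j=4: data[4]=7 > -1 → no swap
j=5: data[5]=8 > -1 → no swap
j=6: data[6]=0 > -1 → no swap
j=7: data[7]=-2 ≤ -1 → i=1, swap data[1],data[7] → [-3, -2, 4, 2, 7, 8, 0, 9, 5, 3, -1]
j=8: data[8]=5 > -1 → no swap
j=9: data[9]=3 > -1 → no swap
final swap data[2],data[10] → [-3, -2, -1, 2, 7, 8, 0, 9, 5, 3, 4]; return 2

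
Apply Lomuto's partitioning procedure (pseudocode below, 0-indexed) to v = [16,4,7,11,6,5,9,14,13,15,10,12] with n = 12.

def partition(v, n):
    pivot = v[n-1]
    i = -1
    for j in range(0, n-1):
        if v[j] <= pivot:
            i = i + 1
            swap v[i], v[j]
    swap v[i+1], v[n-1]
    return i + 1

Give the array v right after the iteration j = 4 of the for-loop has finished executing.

pivot=12, i=-1
j=0: 16>12, skip
j=1: 4≤12, i=0, swap(0,1) ⇒ [4,16,7,11,6,5,9,14,13,15,10,12]
j=2: 7≤12, i=1, swap(1,2) ⇒ [4,7,16,11,6,5,9,14,13,15,10,12]
j=3: 11≤12, i=2, swap(2,3) ⇒ [4,7,11,16,6,5,9,14,13,15,10,12]
j=4: 6≤12, i=3, swap(3,4) ⇒ [4,7,11,6,16,5,9,14,13,15,10,12]
(after j=4) v = [4,7,11,6,16,5,9,14,13,15,10,12]

[4,7,11,6,16,5,9,14,13,15,10,12]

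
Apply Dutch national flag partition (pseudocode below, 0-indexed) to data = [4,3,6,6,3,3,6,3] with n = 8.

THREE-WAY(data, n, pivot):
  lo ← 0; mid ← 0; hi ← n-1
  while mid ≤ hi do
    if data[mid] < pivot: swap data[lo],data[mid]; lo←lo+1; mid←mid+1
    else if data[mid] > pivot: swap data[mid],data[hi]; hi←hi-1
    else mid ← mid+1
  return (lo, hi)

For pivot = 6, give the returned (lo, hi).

(5, 7)

lo=0 mid=0 hi=7
4<6: swap(0,0), lo=1 mid=1 ⇒ [4,3,6,6,3,3,6,3]
3<6: swap(1,1), lo=2 mid=2 ⇒ [4,3,6,6,3,3,6,3]
6=6: mid=3
6=6: mid=4
3<6: swap(2,4), lo=3 mid=5 ⇒ [4,3,3,6,6,3,6,3]
3<6: swap(3,5), lo=4 mid=6 ⇒ [4,3,3,3,6,6,6,3]
6=6: mid=7
3<6: swap(4,7), lo=5 mid=8 ⇒ [4,3,3,3,3,6,6,6]
done. lo=5 hi=7; data=[4,3,3,3,3,6,6,6]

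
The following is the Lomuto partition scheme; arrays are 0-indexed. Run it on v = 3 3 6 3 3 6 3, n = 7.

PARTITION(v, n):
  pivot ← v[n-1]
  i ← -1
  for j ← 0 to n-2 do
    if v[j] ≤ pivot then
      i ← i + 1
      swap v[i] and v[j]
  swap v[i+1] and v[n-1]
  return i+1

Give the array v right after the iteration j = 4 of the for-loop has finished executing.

pivot=3, i=-1
j=0: 3≤3, i=0, swap(0,0) ⇒ 3 3 6 3 3 6 3
j=1: 3≤3, i=1, swap(1,1) ⇒ 3 3 6 3 3 6 3
j=2: 6>3, skip
j=3: 3≤3, i=2, swap(2,3) ⇒ 3 3 3 6 3 6 3
j=4: 3≤3, i=3, swap(3,4) ⇒ 3 3 3 3 6 6 3
(after j=4) v = 3 3 3 3 6 6 3

3 3 3 3 6 6 3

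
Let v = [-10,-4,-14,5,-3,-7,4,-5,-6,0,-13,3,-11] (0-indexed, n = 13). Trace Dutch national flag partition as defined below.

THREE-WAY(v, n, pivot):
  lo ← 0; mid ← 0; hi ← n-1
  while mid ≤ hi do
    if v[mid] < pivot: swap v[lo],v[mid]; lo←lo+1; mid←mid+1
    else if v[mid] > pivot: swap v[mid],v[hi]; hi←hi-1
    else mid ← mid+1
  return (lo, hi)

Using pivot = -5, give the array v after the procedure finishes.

[-10,-11,-14,-13,-6,-7,-5,4,0,-3,3,5,-4]

pivot = -5; lo=0, mid=0, hi=12
v[mid]=-10<-5: swap v[0],v[0]; lo=1,mid=1 → [-10,-4,-14,5,-3,-7,4,-5,-6,0,-13,3,-11]
v[mid]=-4>-5: swap v[1],v[12]; hi=11 → [-10,-11,-14,5,-3,-7,4,-5,-6,0,-13,3,-4]
v[mid]=-11<-5: swap v[1],v[1]; lo=2,mid=2 → [-10,-11,-14,5,-3,-7,4,-5,-6,0,-13,3,-4]
v[mid]=-14<-5: swap v[2],v[2]; lo=3,mid=3 → [-10,-11,-14,5,-3,-7,4,-5,-6,0,-13,3,-4]
v[mid]=5>-5: swap v[3],v[11]; hi=10 → [-10,-11,-14,3,-3,-7,4,-5,-6,0,-13,5,-4]
v[mid]=3>-5: swap v[3],v[10]; hi=9 → [-10,-11,-14,-13,-3,-7,4,-5,-6,0,3,5,-4]
v[mid]=-13<-5: swap v[3],v[3]; lo=4,mid=4 → [-10,-11,-14,-13,-3,-7,4,-5,-6,0,3,5,-4]
v[mid]=-3>-5: swap v[4],v[9]; hi=8 → [-10,-11,-14,-13,0,-7,4,-5,-6,-3,3,5,-4]
v[mid]=0>-5: swap v[4],v[8]; hi=7 → [-10,-11,-14,-13,-6,-7,4,-5,0,-3,3,5,-4]
v[mid]=-6<-5: swap v[4],v[4]; lo=5,mid=5 → [-10,-11,-14,-13,-6,-7,4,-5,0,-3,3,5,-4]
v[mid]=-7<-5: swap v[5],v[5]; lo=6,mid=6 → [-10,-11,-14,-13,-6,-7,4,-5,0,-3,3,5,-4]
v[mid]=4>-5: swap v[6],v[7]; hi=6 → [-10,-11,-14,-13,-6,-7,-5,4,0,-3,3,5,-4]
v[mid]=-5=-5: mid=7
end: lo=6, hi=6; v = [-10,-11,-14,-13,-6,-7,-5,4,0,-3,3,5,-4]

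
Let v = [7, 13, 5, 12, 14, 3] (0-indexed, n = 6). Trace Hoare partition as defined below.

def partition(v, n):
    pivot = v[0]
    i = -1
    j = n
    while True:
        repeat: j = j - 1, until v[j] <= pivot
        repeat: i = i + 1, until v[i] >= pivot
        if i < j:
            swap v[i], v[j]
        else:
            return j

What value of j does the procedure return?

1

pivot=7
j stops at 5 (3), i stops at 0 (7); swap ⇒ [3, 13, 5, 12, 14, 7]
j stops at 2 (5), i stops at 1 (13); swap ⇒ [3, 5, 13, 12, 14, 7]
j stops at 1, i stops at 2; i≥j ⇒ return 1. v=[3, 5, 13, 12, 14, 7]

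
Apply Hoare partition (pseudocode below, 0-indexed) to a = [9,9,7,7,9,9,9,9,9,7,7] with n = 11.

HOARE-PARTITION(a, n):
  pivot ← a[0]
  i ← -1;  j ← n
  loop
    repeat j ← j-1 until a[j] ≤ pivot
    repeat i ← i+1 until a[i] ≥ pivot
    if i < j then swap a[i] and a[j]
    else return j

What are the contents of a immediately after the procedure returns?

[7,7,7,7,9,9,9,9,9,9,9]

pivot = a[0] = 9; i = -1, j = 11
j→10 (a[10]=7≤9), i→0 (a[0]=9≥9); i<j, swap → [7,9,7,7,9,9,9,9,9,7,9]
j→9 (a[9]=7≤9), i→1 (a[1]=9≥9); i<j, swap → [7,7,7,7,9,9,9,9,9,9,9]
j→8 (a[8]=9≤9), i→4 (a[4]=9≥9); i<j, swap → [7,7,7,7,9,9,9,9,9,9,9]
j→7 (a[7]=9≤9), i→5 (a[5]=9≥9); i<j, swap → [7,7,7,7,9,9,9,9,9,9,9]
j→6, i→6; i≥j, return j=6. a = [7,7,7,7,9,9,9,9,9,9,9]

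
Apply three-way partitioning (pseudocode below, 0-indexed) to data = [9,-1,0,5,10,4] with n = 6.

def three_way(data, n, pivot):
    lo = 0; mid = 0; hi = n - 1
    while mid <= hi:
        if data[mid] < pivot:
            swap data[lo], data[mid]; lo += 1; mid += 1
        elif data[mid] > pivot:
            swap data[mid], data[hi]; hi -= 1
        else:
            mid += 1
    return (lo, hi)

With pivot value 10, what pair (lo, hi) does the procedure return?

pivot = 10; lo=0, mid=0, hi=5
data[mid]=9<10: swap data[0],data[0]; lo=1,mid=1 → [9,-1,0,5,10,4]
data[mid]=-1<10: swap data[1],data[1]; lo=2,mid=2 → [9,-1,0,5,10,4]
data[mid]=0<10: swap data[2],data[2]; lo=3,mid=3 → [9,-1,0,5,10,4]
data[mid]=5<10: swap data[3],data[3]; lo=4,mid=4 → [9,-1,0,5,10,4]
data[mid]=10=10: mid=5
data[mid]=4<10: swap data[4],data[5]; lo=5,mid=6 → [9,-1,0,5,4,10]
end: lo=5, hi=5; data = [9,-1,0,5,4,10]

(5, 5)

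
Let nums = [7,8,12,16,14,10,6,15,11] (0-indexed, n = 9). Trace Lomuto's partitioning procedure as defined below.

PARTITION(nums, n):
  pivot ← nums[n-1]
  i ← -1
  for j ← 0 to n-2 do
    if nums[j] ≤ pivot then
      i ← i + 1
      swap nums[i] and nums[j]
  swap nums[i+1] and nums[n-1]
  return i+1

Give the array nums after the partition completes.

pivot=11, i=-1
j=0: 7≤11, i=0, swap(0,0) ⇒ [7,8,12,16,14,10,6,15,11]
j=1: 8≤11, i=1, swap(1,1) ⇒ [7,8,12,16,14,10,6,15,11]
j=2: 12>11, skip
j=3: 16>11, skip
j=4: 14>11, skip
j=5: 10≤11, i=2, swap(2,5) ⇒ [7,8,10,16,14,12,6,15,11]
j=6: 6≤11, i=3, swap(3,6) ⇒ [7,8,10,6,14,12,16,15,11]
j=7: 15>11, skip
swap(4,8) ⇒ [7,8,10,6,11,12,16,15,14]; return 4

[7,8,10,6,11,12,16,15,14]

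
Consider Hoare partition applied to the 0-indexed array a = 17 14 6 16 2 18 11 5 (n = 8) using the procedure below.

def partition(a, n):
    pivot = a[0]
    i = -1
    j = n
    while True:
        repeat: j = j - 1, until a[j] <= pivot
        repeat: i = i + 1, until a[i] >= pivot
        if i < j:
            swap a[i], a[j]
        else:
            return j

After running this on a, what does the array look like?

5 14 6 16 2 11 18 17

pivot = a[0] = 17; i = -1, j = 8
j→7 (a[7]=5≤17), i→0 (a[0]=17≥17); i<j, swap → 5 14 6 16 2 18 11 17
j→6 (a[6]=11≤17), i→5 (a[5]=18≥17); i<j, swap → 5 14 6 16 2 11 18 17
j→5, i→6; i≥j, return j=5. a = 5 14 6 16 2 11 18 17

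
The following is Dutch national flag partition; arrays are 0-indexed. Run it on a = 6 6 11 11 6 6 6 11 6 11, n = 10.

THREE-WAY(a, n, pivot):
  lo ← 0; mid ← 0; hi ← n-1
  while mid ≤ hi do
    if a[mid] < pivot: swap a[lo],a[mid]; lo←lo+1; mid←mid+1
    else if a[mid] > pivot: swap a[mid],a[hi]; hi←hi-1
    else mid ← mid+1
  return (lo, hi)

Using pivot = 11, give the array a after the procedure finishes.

6 6 6 6 6 6 11 11 11 11

lo=0 mid=0 hi=9
6<11: swap(0,0), lo=1 mid=1 ⇒ 6 6 11 11 6 6 6 11 6 11
6<11: swap(1,1), lo=2 mid=2 ⇒ 6 6 11 11 6 6 6 11 6 11
11=11: mid=3
11=11: mid=4
6<11: swap(2,4), lo=3 mid=5 ⇒ 6 6 6 11 11 6 6 11 6 11
6<11: swap(3,5), lo=4 mid=6 ⇒ 6 6 6 6 11 11 6 11 6 11
6<11: swap(4,6), lo=5 mid=7 ⇒ 6 6 6 6 6 11 11 11 6 11
11=11: mid=8
6<11: swap(5,8), lo=6 mid=9 ⇒ 6 6 6 6 6 6 11 11 11 11
11=11: mid=10
done. lo=6 hi=9; a=6 6 6 6 6 6 11 11 11 11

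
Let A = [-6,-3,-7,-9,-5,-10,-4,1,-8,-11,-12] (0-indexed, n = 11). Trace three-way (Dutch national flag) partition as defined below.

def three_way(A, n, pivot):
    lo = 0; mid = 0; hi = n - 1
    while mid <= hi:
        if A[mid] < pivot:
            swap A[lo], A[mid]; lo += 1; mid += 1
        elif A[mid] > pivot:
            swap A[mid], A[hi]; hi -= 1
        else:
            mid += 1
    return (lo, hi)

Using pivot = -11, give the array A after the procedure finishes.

[-12,-11,-9,-5,-10,-4,1,-8,-7,-3,-6]

pivot = -11; lo=0, mid=0, hi=10
A[mid]=-6>-11: swap A[0],A[10]; hi=9 → [-12,-3,-7,-9,-5,-10,-4,1,-8,-11,-6]
A[mid]=-12<-11: swap A[0],A[0]; lo=1,mid=1 → [-12,-3,-7,-9,-5,-10,-4,1,-8,-11,-6]
A[mid]=-3>-11: swap A[1],A[9]; hi=8 → [-12,-11,-7,-9,-5,-10,-4,1,-8,-3,-6]
A[mid]=-11=-11: mid=2
A[mid]=-7>-11: swap A[2],A[8]; hi=7 → [-12,-11,-8,-9,-5,-10,-4,1,-7,-3,-6]
A[mid]=-8>-11: swap A[2],A[7]; hi=6 → [-12,-11,1,-9,-5,-10,-4,-8,-7,-3,-6]
A[mid]=1>-11: swap A[2],A[6]; hi=5 → [-12,-11,-4,-9,-5,-10,1,-8,-7,-3,-6]
A[mid]=-4>-11: swap A[2],A[5]; hi=4 → [-12,-11,-10,-9,-5,-4,1,-8,-7,-3,-6]
A[mid]=-10>-11: swap A[2],A[4]; hi=3 → [-12,-11,-5,-9,-10,-4,1,-8,-7,-3,-6]
A[mid]=-5>-11: swap A[2],A[3]; hi=2 → [-12,-11,-9,-5,-10,-4,1,-8,-7,-3,-6]
A[mid]=-9>-11: swap A[2],A[2]; hi=1 → [-12,-11,-9,-5,-10,-4,1,-8,-7,-3,-6]
end: lo=1, hi=1; A = [-12,-11,-9,-5,-10,-4,1,-8,-7,-3,-6]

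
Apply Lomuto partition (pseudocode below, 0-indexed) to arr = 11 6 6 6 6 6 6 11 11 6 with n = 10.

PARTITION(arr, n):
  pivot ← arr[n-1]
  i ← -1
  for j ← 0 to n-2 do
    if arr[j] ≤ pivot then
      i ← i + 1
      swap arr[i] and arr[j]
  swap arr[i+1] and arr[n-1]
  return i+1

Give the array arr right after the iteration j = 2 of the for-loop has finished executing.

6 6 11 6 6 6 6 11 11 6

pivot=6, i=-1
j=0: 11>6, skip
j=1: 6≤6, i=0, swap(0,1) ⇒ 6 11 6 6 6 6 6 11 11 6
j=2: 6≤6, i=1, swap(1,2) ⇒ 6 6 11 6 6 6 6 11 11 6
(after j=2) arr = 6 6 11 6 6 6 6 11 11 6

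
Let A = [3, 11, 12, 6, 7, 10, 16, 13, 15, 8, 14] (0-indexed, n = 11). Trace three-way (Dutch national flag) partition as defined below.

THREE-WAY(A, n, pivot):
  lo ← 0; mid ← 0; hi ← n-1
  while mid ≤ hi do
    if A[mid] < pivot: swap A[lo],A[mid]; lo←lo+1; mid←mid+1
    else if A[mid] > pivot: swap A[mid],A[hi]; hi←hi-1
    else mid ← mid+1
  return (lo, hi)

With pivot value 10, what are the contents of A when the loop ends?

lo=0 mid=0 hi=10
3<10: swap(0,0), lo=1 mid=1 ⇒ [3, 11, 12, 6, 7, 10, 16, 13, 15, 8, 14]
11>10: swap(1,10), hi=9 ⇒ [3, 14, 12, 6, 7, 10, 16, 13, 15, 8, 11]
14>10: swap(1,9), hi=8 ⇒ [3, 8, 12, 6, 7, 10, 16, 13, 15, 14, 11]
8<10: swap(1,1), lo=2 mid=2 ⇒ [3, 8, 12, 6, 7, 10, 16, 13, 15, 14, 11]
12>10: swap(2,8), hi=7 ⇒ [3, 8, 15, 6, 7, 10, 16, 13, 12, 14, 11]
15>10: swap(2,7), hi=6 ⇒ [3, 8, 13, 6, 7, 10, 16, 15, 12, 14, 11]
13>10: swap(2,6), hi=5 ⇒ [3, 8, 16, 6, 7, 10, 13, 15, 12, 14, 11]
16>10: swap(2,5), hi=4 ⇒ [3, 8, 10, 6, 7, 16, 13, 15, 12, 14, 11]
10=10: mid=3
6<10: swap(2,3), lo=3 mid=4 ⇒ [3, 8, 6, 10, 7, 16, 13, 15, 12, 14, 11]
7<10: swap(3,4), lo=4 mid=5 ⇒ [3, 8, 6, 7, 10, 16, 13, 15, 12, 14, 11]
done. lo=4 hi=4; A=[3, 8, 6, 7, 10, 16, 13, 15, 12, 14, 11]

[3, 8, 6, 7, 10, 16, 13, 15, 12, 14, 11]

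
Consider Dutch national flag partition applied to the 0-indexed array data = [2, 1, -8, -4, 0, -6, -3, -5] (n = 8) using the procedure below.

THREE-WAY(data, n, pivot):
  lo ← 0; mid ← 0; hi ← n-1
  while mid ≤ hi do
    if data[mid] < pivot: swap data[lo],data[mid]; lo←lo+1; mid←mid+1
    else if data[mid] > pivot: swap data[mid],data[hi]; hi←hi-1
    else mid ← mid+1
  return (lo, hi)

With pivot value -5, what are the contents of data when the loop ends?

[-6, -8, -5, 0, -4, -3, 1, 2]

pivot = -5; lo=0, mid=0, hi=7
data[mid]=2>-5: swap data[0],data[7]; hi=6 → [-5, 1, -8, -4, 0, -6, -3, 2]
data[mid]=-5=-5: mid=1
data[mid]=1>-5: swap data[1],data[6]; hi=5 → [-5, -3, -8, -4, 0, -6, 1, 2]
data[mid]=-3>-5: swap data[1],data[5]; hi=4 → [-5, -6, -8, -4, 0, -3, 1, 2]
data[mid]=-6<-5: swap data[0],data[1]; lo=1,mid=2 → [-6, -5, -8, -4, 0, -3, 1, 2]
data[mid]=-8<-5: swap data[1],data[2]; lo=2,mid=3 → [-6, -8, -5, -4, 0, -3, 1, 2]
data[mid]=-4>-5: swap data[3],data[4]; hi=3 → [-6, -8, -5, 0, -4, -3, 1, 2]
data[mid]=0>-5: swap data[3],data[3]; hi=2 → [-6, -8, -5, 0, -4, -3, 1, 2]
end: lo=2, hi=2; data = [-6, -8, -5, 0, -4, -3, 1, 2]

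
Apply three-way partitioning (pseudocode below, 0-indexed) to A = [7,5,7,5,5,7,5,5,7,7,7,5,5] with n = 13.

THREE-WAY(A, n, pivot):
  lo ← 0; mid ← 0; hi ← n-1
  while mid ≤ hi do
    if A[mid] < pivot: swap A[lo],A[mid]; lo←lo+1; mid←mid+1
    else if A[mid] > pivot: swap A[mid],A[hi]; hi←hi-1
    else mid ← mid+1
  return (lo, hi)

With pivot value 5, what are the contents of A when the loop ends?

[5,5,5,5,5,5,5,7,7,7,7,7,7]

lo=0 mid=0 hi=12
7>5: swap(0,12), hi=11 ⇒ [5,5,7,5,5,7,5,5,7,7,7,5,7]
5=5: mid=1
5=5: mid=2
7>5: swap(2,11), hi=10 ⇒ [5,5,5,5,5,7,5,5,7,7,7,7,7]
5=5: mid=3
5=5: mid=4
5=5: mid=5
7>5: swap(5,10), hi=9 ⇒ [5,5,5,5,5,7,5,5,7,7,7,7,7]
7>5: swap(5,9), hi=8 ⇒ [5,5,5,5,5,7,5,5,7,7,7,7,7]
7>5: swap(5,8), hi=7 ⇒ [5,5,5,5,5,7,5,5,7,7,7,7,7]
7>5: swap(5,7), hi=6 ⇒ [5,5,5,5,5,5,5,7,7,7,7,7,7]
5=5: mid=6
5=5: mid=7
done. lo=0 hi=6; A=[5,5,5,5,5,5,5,7,7,7,7,7,7]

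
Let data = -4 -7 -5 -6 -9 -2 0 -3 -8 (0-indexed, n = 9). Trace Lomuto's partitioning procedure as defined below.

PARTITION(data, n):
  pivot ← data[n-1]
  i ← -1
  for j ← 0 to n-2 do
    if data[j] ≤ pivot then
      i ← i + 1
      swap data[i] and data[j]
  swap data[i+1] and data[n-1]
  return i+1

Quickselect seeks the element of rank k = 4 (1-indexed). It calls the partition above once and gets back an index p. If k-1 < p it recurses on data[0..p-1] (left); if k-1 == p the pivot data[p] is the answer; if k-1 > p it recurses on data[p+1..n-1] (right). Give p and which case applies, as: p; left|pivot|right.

pivot = data[8] = -8; i = -1
j=0: data[0]=-4 > -8 → no swap
j=1: data[1]=-7 > -8 → no swap
j=2: data[2]=-5 > -8 → no swap
j=3: data[3]=-6 > -8 → no swap
j=4: data[4]=-9 ≤ -8 → i=0, swap data[0],data[4] → -9 -7 -5 -6 -4 -2 0 -3 -8
j=5: data[5]=-2 > -8 → no swap
j=6: data[6]=0 > -8 → no swap
j=7: data[7]=-3 > -8 → no swap
final swap data[1],data[8] → -9 -8 -5 -6 -4 -2 0 -3 -7; return 1
p = 1; k-1 = 3 > 1 ⇒ right

1; right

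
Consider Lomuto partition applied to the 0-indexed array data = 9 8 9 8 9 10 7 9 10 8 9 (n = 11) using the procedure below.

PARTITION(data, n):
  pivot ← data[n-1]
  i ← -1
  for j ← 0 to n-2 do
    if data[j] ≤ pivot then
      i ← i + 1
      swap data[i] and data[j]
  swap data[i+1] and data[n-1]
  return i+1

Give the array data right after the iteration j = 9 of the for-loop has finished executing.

pivot = data[10] = 9; i = -1
j=0: data[0]=9 ≤ 9 → i=0, swap data[0],data[0] (no change) → 9 8 9 8 9 10 7 9 10 8 9
j=1: data[1]=8 ≤ 9 → i=1, swap data[1],data[1] (no change) → 9 8 9 8 9 10 7 9 10 8 9
j=2: data[2]=9 ≤ 9 → i=2, swap data[2],data[2] (no change) → 9 8 9 8 9 10 7 9 10 8 9
j=3: data[3]=8 ≤ 9 → i=3, swap data[3],data[3] (no change) → 9 8 9 8 9 10 7 9 10 8 9
j=4: data[4]=9 ≤ 9 → i=4, swap data[4],data[4] (no change) → 9 8 9 8 9 10 7 9 10 8 9
j=5: data[5]=10 > 9 → no swap
j=6: data[6]=7 ≤ 9 → i=5, swap data[5],data[6] → 9 8 9 8 9 7 10 9 10 8 9
j=7: data[7]=9 ≤ 9 → i=6, swap data[6],data[7] → 9 8 9 8 9 7 9 10 10 8 9
j=8: data[8]=10 > 9 → no swap
j=9: data[9]=8 ≤ 9 → i=7, swap data[7],data[9] → 9 8 9 8 9 7 9 8 10 10 9
(after j=9) data = 9 8 9 8 9 7 9 8 10 10 9

9 8 9 8 9 7 9 8 10 10 9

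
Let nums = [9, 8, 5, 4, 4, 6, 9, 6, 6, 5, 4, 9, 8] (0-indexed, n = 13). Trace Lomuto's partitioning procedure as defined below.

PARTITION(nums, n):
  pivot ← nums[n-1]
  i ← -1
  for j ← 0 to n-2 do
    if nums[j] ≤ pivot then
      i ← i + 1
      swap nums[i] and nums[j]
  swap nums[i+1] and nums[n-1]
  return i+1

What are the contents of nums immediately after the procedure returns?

[8, 5, 4, 4, 6, 6, 6, 5, 4, 8, 9, 9, 9]

pivot = nums[12] = 8; i = -1
j=0: nums[0]=9 > 8 → no swap
j=1: nums[1]=8 ≤ 8 → i=0, swap nums[0],nums[1] → [8, 9, 5, 4, 4, 6, 9, 6, 6, 5, 4, 9, 8]
j=2: nums[2]=5 ≤ 8 → i=1, swap nums[1],nums[2] → [8, 5, 9, 4, 4, 6, 9, 6, 6, 5, 4, 9, 8]
j=3: nums[3]=4 ≤ 8 → i=2, swap nums[2],nums[3] → [8, 5, 4, 9, 4, 6, 9, 6, 6, 5, 4, 9, 8]
j=4: nums[4]=4 ≤ 8 → i=3, swap nums[3],nums[4] → [8, 5, 4, 4, 9, 6, 9, 6, 6, 5, 4, 9, 8]
j=5: nums[5]=6 ≤ 8 → i=4, swap nums[4],nums[5] → [8, 5, 4, 4, 6, 9, 9, 6, 6, 5, 4, 9, 8]
j=6: nums[6]=9 > 8 → no swap
j=7: nums[7]=6 ≤ 8 → i=5, swap nums[5],nums[7] → [8, 5, 4, 4, 6, 6, 9, 9, 6, 5, 4, 9, 8]
j=8: nums[8]=6 ≤ 8 → i=6, swap nums[6],nums[8] → [8, 5, 4, 4, 6, 6, 6, 9, 9, 5, 4, 9, 8]
j=9: nums[9]=5 ≤ 8 → i=7, swap nums[7],nums[9] → [8, 5, 4, 4, 6, 6, 6, 5, 9, 9, 4, 9, 8]
j=10: nums[10]=4 ≤ 8 → i=8, swap nums[8],nums[10] → [8, 5, 4, 4, 6, 6, 6, 5, 4, 9, 9, 9, 8]
j=11: nums[11]=9 > 8 → no swap
final swap nums[9],nums[12] → [8, 5, 4, 4, 6, 6, 6, 5, 4, 8, 9, 9, 9]; return 9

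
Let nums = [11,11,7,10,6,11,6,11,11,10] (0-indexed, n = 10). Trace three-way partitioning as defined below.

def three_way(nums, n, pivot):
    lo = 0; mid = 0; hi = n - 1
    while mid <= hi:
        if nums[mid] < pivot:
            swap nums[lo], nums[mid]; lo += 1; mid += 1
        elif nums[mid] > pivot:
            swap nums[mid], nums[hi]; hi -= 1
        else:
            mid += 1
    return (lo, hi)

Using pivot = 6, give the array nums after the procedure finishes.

lo=0 mid=0 hi=9
11>6: swap(0,9), hi=8 ⇒ [10,11,7,10,6,11,6,11,11,11]
10>6: swap(0,8), hi=7 ⇒ [11,11,7,10,6,11,6,11,10,11]
11>6: swap(0,7), hi=6 ⇒ [11,11,7,10,6,11,6,11,10,11]
11>6: swap(0,6), hi=5 ⇒ [6,11,7,10,6,11,11,11,10,11]
6=6: mid=1
11>6: swap(1,5), hi=4 ⇒ [6,11,7,10,6,11,11,11,10,11]
11>6: swap(1,4), hi=3 ⇒ [6,6,7,10,11,11,11,11,10,11]
6=6: mid=2
7>6: swap(2,3), hi=2 ⇒ [6,6,10,7,11,11,11,11,10,11]
10>6: swap(2,2), hi=1 ⇒ [6,6,10,7,11,11,11,11,10,11]
done. lo=0 hi=1; nums=[6,6,10,7,11,11,11,11,10,11]

[6,6,10,7,11,11,11,11,10,11]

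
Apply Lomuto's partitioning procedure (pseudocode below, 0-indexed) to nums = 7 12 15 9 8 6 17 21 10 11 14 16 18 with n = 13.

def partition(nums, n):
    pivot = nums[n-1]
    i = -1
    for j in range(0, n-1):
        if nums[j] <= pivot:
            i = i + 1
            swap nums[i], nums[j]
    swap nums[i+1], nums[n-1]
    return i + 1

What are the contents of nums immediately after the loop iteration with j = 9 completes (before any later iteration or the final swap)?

7 12 15 9 8 6 17 10 11 21 14 16 18

pivot=18, i=-1
j=0: 7≤18, i=0, swap(0,0) ⇒ 7 12 15 9 8 6 17 21 10 11 14 16 18
j=1: 12≤18, i=1, swap(1,1) ⇒ 7 12 15 9 8 6 17 21 10 11 14 16 18
j=2: 15≤18, i=2, swap(2,2) ⇒ 7 12 15 9 8 6 17 21 10 11 14 16 18
j=3: 9≤18, i=3, swap(3,3) ⇒ 7 12 15 9 8 6 17 21 10 11 14 16 18
j=4: 8≤18, i=4, swap(4,4) ⇒ 7 12 15 9 8 6 17 21 10 11 14 16 18
j=5: 6≤18, i=5, swap(5,5) ⇒ 7 12 15 9 8 6 17 21 10 11 14 16 18
j=6: 17≤18, i=6, swap(6,6) ⇒ 7 12 15 9 8 6 17 21 10 11 14 16 18
j=7: 21>18, skip
j=8: 10≤18, i=7, swap(7,8) ⇒ 7 12 15 9 8 6 17 10 21 11 14 16 18
j=9: 11≤18, i=8, swap(8,9) ⇒ 7 12 15 9 8 6 17 10 11 21 14 16 18
(after j=9) nums = 7 12 15 9 8 6 17 10 11 21 14 16 18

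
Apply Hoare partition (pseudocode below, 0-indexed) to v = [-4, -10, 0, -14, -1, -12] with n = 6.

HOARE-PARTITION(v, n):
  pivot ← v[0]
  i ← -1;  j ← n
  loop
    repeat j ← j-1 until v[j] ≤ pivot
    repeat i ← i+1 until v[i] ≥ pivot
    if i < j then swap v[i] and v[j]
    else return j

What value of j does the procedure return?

2

pivot = v[0] = -4; i = -1, j = 6
j→5 (v[5]=-12≤-4), i→0 (v[0]=-4≥-4); i<j, swap → [-12, -10, 0, -14, -1, -4]
j→3 (v[3]=-14≤-4), i→2 (v[2]=0≥-4); i<j, swap → [-12, -10, -14, 0, -1, -4]
j→2, i→3; i≥j, return j=2. v = [-12, -10, -14, 0, -1, -4]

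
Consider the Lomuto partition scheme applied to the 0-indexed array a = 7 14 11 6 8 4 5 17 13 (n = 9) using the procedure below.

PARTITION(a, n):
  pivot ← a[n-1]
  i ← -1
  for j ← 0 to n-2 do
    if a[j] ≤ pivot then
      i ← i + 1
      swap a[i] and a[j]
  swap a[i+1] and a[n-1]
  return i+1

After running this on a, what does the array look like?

7 11 6 8 4 5 13 17 14

pivot = a[8] = 13; i = -1
j=0: a[0]=7 ≤ 13 → i=0, swap a[0],a[0] (no change) → 7 14 11 6 8 4 5 17 13
j=1: a[1]=14 > 13 → no swap
j=2: a[2]=11 ≤ 13 → i=1, swap a[1],a[2] → 7 11 14 6 8 4 5 17 13
j=3: a[3]=6 ≤ 13 → i=2, swap a[2],a[3] → 7 11 6 14 8 4 5 17 13
j=4: a[4]=8 ≤ 13 → i=3, swap a[3],a[4] → 7 11 6 8 14 4 5 17 13
j=5: a[5]=4 ≤ 13 → i=4, swap a[4],a[5] → 7 11 6 8 4 14 5 17 13
j=6: a[6]=5 ≤ 13 → i=5, swap a[5],a[6] → 7 11 6 8 4 5 14 17 13
j=7: a[7]=17 > 13 → no swap
final swap a[6],a[8] → 7 11 6 8 4 5 13 17 14; return 6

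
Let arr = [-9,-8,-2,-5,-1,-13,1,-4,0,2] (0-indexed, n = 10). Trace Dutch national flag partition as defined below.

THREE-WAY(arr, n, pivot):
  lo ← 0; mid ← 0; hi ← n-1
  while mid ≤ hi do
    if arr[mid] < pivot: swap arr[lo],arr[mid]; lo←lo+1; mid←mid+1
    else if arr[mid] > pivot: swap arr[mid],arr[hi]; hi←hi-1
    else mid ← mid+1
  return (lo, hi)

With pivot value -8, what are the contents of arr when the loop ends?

[-9,-13,-8,-1,-5,1,-4,0,2,-2]

lo=0 mid=0 hi=9
-9<-8: swap(0,0), lo=1 mid=1 ⇒ [-9,-8,-2,-5,-1,-13,1,-4,0,2]
-8=-8: mid=2
-2>-8: swap(2,9), hi=8 ⇒ [-9,-8,2,-5,-1,-13,1,-4,0,-2]
2>-8: swap(2,8), hi=7 ⇒ [-9,-8,0,-5,-1,-13,1,-4,2,-2]
0>-8: swap(2,7), hi=6 ⇒ [-9,-8,-4,-5,-1,-13,1,0,2,-2]
-4>-8: swap(2,6), hi=5 ⇒ [-9,-8,1,-5,-1,-13,-4,0,2,-2]
1>-8: swap(2,5), hi=4 ⇒ [-9,-8,-13,-5,-1,1,-4,0,2,-2]
-13<-8: swap(1,2), lo=2 mid=3 ⇒ [-9,-13,-8,-5,-1,1,-4,0,2,-2]
-5>-8: swap(3,4), hi=3 ⇒ [-9,-13,-8,-1,-5,1,-4,0,2,-2]
-1>-8: swap(3,3), hi=2 ⇒ [-9,-13,-8,-1,-5,1,-4,0,2,-2]
done. lo=2 hi=2; arr=[-9,-13,-8,-1,-5,1,-4,0,2,-2]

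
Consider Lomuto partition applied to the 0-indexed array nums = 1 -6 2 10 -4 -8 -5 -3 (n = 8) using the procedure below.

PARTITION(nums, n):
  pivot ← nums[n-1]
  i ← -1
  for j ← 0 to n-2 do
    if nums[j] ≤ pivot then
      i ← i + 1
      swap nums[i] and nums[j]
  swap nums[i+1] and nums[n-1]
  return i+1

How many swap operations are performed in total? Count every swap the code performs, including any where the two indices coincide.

5

pivot = nums[7] = -3; i = -1
j=0: nums[0]=1 > -3 → no swap
j=1: nums[1]=-6 ≤ -3 → i=0, swap nums[0],nums[1] → -6 1 2 10 -4 -8 -5 -3
j=2: nums[2]=2 > -3 → no swap
j=3: nums[3]=10 > -3 → no swap
j=4: nums[4]=-4 ≤ -3 → i=1, swap nums[1],nums[4] → -6 -4 2 10 1 -8 -5 -3
j=5: nums[5]=-8 ≤ -3 → i=2, swap nums[2],nums[5] → -6 -4 -8 10 1 2 -5 -3
j=6: nums[6]=-5 ≤ -3 → i=3, swap nums[3],nums[6] → -6 -4 -8 -5 1 2 10 -3
final swap nums[4],nums[7] → -6 -4 -8 -5 -3 2 10 1; return 4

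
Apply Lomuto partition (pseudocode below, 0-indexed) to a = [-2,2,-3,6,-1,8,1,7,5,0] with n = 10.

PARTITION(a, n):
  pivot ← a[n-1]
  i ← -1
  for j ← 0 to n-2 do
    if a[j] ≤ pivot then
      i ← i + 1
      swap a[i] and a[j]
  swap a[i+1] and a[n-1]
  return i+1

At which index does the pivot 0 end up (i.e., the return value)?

pivot = a[9] = 0; i = -1
j=0: a[0]=-2 ≤ 0 → i=0, swap a[0],a[0] (no change) → [-2,2,-3,6,-1,8,1,7,5,0]
j=1: a[1]=2 > 0 → no swap
j=2: a[2]=-3 ≤ 0 → i=1, swap a[1],a[2] → [-2,-3,2,6,-1,8,1,7,5,0]
j=3: a[3]=6 > 0 → no swap
j=4: a[4]=-1 ≤ 0 → i=2, swap a[2],a[4] → [-2,-3,-1,6,2,8,1,7,5,0]
j=5: a[5]=8 > 0 → no swap
j=6: a[6]=1 > 0 → no swap
j=7: a[7]=7 > 0 → no swap
j=8: a[8]=5 > 0 → no swap
final swap a[3],a[9] → [-2,-3,-1,0,2,8,1,7,5,6]; return 3

3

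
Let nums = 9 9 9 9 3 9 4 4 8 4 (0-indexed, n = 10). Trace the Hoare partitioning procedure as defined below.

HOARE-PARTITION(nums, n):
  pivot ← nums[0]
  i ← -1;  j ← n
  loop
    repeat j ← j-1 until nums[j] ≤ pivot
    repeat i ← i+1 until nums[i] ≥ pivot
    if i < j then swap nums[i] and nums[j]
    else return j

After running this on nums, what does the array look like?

4 8 4 4 3 9 9 9 9 9

pivot = nums[0] = 9; i = -1, j = 10
j→9 (nums[9]=4≤9), i→0 (nums[0]=9≥9); i<j, swap → 4 9 9 9 3 9 4 4 8 9
j→8 (nums[8]=8≤9), i→1 (nums[1]=9≥9); i<j, swap → 4 8 9 9 3 9 4 4 9 9
j→7 (nums[7]=4≤9), i→2 (nums[2]=9≥9); i<j, swap → 4 8 4 9 3 9 4 9 9 9
j→6 (nums[6]=4≤9), i→3 (nums[3]=9≥9); i<j, swap → 4 8 4 4 3 9 9 9 9 9
j→5, i→5; i≥j, return j=5. nums = 4 8 4 4 3 9 9 9 9 9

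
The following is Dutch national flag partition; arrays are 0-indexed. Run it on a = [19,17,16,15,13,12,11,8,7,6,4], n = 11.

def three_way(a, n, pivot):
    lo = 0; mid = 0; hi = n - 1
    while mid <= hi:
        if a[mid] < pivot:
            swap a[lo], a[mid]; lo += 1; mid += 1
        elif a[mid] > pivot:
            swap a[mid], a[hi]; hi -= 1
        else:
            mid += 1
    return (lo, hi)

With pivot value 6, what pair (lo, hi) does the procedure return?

(1, 1)

pivot = 6; lo=0, mid=0, hi=10
a[mid]=19>6: swap a[0],a[10]; hi=9 → [4,17,16,15,13,12,11,8,7,6,19]
a[mid]=4<6: swap a[0],a[0]; lo=1,mid=1 → [4,17,16,15,13,12,11,8,7,6,19]
a[mid]=17>6: swap a[1],a[9]; hi=8 → [4,6,16,15,13,12,11,8,7,17,19]
a[mid]=6=6: mid=2
a[mid]=16>6: swap a[2],a[8]; hi=7 → [4,6,7,15,13,12,11,8,16,17,19]
a[mid]=7>6: swap a[2],a[7]; hi=6 → [4,6,8,15,13,12,11,7,16,17,19]
a[mid]=8>6: swap a[2],a[6]; hi=5 → [4,6,11,15,13,12,8,7,16,17,19]
a[mid]=11>6: swap a[2],a[5]; hi=4 → [4,6,12,15,13,11,8,7,16,17,19]
a[mid]=12>6: swap a[2],a[4]; hi=3 → [4,6,13,15,12,11,8,7,16,17,19]
a[mid]=13>6: swap a[2],a[3]; hi=2 → [4,6,15,13,12,11,8,7,16,17,19]
a[mid]=15>6: swap a[2],a[2]; hi=1 → [4,6,15,13,12,11,8,7,16,17,19]
end: lo=1, hi=1; a = [4,6,15,13,12,11,8,7,16,17,19]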